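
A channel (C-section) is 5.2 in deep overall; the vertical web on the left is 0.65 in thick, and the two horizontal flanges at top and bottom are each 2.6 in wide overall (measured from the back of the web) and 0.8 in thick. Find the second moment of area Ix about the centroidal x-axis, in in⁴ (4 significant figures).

Decompose the section into non-overlapping parts with the origin at the bottom-left of its bounding rectangle.
Web: 0.65 × 5.2, A = 3.38 in², y = 2.6 in, Ī = 7.61627 in⁴.
Top flange (beyond web): 1.95 × 0.8, A = 1.56 in², y = 4.8 in, Ī = 0.0832 in⁴.
Bottom flange (beyond web): 1.95 × 0.8, A = 1.56 in², y = 0.4 in, Ī = 0.0832 in⁴.
By symmetry the centroid is at mid-height, ȳ = 2.6 in.
Transfer each piece to the centroidal x-axis using Ī + A·d² with d = y − 2.6:
  web: d = 0 in → contributes +7.61627 in⁴
  top flange (beyond web): d = 2.2 in → contributes +7.6336 in⁴
  bottom flange (beyond web): d = -2.2 in → contributes +7.6336 in⁴
Total I = 22.8835 in⁴.

Ix ≈ 22.88 in⁴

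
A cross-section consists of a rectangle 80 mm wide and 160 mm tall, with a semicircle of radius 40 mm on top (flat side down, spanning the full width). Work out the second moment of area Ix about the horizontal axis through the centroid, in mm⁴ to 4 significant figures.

Treat the section as a set of non-overlapping primitives; coordinates are from the bounding-box lower-left.
Rectangular body: 80 × 160, A = 12 800 mm², y = 80 mm, Ī = 27 306 667 mm⁴.
Semicircular cap: semicircle r = 40, A = 2513.27 mm², y = 176.977 mm, Ī = 280 978 mm⁴.
Centroid: ȳ = ΣA·y / ΣA = 95.9162 mm.
Transfer each piece to the horizontal axis through the centroid using Ī + A·d² with d = y − 95.9162:
  rectangular body: d = -15.9162 mm → contributes +30 549 218 mm⁴
  semicircular cap: d = 81.0604 mm → contributes +16 795 155 mm⁴
Total I = 47 344 373 mm⁴.

Ix ≈ 4.734 × 10⁷ mm⁴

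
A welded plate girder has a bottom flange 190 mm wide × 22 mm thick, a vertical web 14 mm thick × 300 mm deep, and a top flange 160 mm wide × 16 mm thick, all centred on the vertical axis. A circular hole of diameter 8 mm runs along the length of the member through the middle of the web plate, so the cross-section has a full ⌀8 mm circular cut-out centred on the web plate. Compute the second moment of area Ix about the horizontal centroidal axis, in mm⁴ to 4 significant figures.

Treat the section as a set of non-overlapping primitives; coordinates are from the bounding-box lower-left.
Bottom plate: 190 × 22, A = 4 180 mm², y = 11 mm, Ī = 168 593 mm⁴.
Web plate: 14 × 300, A = 4 200 mm², y = 172 mm, Ī = 31 500 000 mm⁴.
Top plate: 160 × 16, A = 2 560 mm², y = 330 mm, Ī = 54613.3 mm⁴.
Hole (subtracted): ⌀8, A = 50.2655 mm², y = 172 mm, Ī = 201.062 mm⁴.
Centroid: ȳ = ΣA·y / ΣA = 147.344 mm.
Transfer each piece to the horizontal centroidal axis using Ī + A·d² with d = y − 147.344:
  bottom plate: d = -136.344 mm → contributes +77 873 199 mm⁴
  web plate: d = 24.6562 mm → contributes +34 053 308 mm⁴
  top plate: d = 182.656 mm → contributes +85 464 674 mm⁴
  hole: d = 24.6562 mm → contributes −30 759 mm⁴
Total I = 197 360 423 mm⁴.

Ix ≈ 1.974 × 10⁸ mm⁴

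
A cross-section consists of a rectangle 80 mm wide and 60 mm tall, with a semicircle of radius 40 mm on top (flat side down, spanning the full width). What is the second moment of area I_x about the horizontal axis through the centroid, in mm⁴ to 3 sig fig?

Break the section into simple shapes (no overlaps), measuring from the bottom-left corner of the bounding box.
Rectangular body: 80 × 60, A = 4 800 mm², y = 30 mm, Ī = 1 440 000 mm⁴.
Semicircular cap: semicircle r = 40, A = 2513.3 mm², y = 76.977 mm, Ī = 280 978 mm⁴.
Centroid: ȳ = ΣA·y / ΣA = 46.144 mm.
Transfer each piece to the horizontal axis through the centroid using Ī + A·d² with d = y − 46.144:
  rectangular body: d = -16.144 mm → contributes +2 691 005 mm⁴
  semicircular cap: d = 30.833 mm → contributes +2 670 222 mm⁴
Total I = 5 361 227 mm⁴.

I_x ≈ 5.36 × 10⁶ mm⁴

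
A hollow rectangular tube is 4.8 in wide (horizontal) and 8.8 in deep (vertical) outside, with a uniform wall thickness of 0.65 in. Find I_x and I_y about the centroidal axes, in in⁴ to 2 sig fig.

Split into non-overlapping primitives; take the origin at the lower-left of the bounding box.
Outer rectangle: 4.8 × 8.8, A = 42.24 in², y = 4.4 in, Ī = 272.6 in⁴.
Inner void (subtracted): 3.5 × 7.5, A = 26.25 in², y = 4.4 in, Ī = 123 in⁴.
By symmetry the centroid is at mid-height, ȳ = 4.4 in.
All pieces are centred on the centroidal x-axis, so I = ΣĪ (holes subtracted) = 149.5 in⁴.
Repeating about the centroidal y-axis gives I_y = 54.3 in⁴.

I_x ≈ 150 in⁴, I_y ≈ 54 in⁴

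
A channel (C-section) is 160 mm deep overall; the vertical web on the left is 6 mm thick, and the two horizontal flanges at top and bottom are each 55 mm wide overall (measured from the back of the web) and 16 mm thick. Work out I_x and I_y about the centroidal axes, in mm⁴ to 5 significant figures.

I_x ≈ 1.0210 × 10⁷ mm⁴, I_y ≈ 7.6691 × 10⁵ mm⁴

Break the section into simple shapes (no overlaps), measuring from the bottom-left corner of the bounding box.
Web: 6 × 160, A = 960 mm², y = 80 mm, Ī = 2 048 000 mm⁴.
Top flange (beyond web): 49 × 16, A = 784 mm², y = 152 mm, Ī = 16725.33 mm⁴.
Bottom flange (beyond web): 49 × 16, A = 784 mm², y = 8 mm, Ī = 16725.33 mm⁴.
By symmetry the centroid is at mid-height, ȳ = 80 mm.
Transfer each piece to the centroidal x-axis using Ī + A·d² with d = y − 80:
  web: d = 0 mm → contributes +2 048 000 mm⁴
  top flange (beyond web): d = 72 mm → contributes +4 080 981 mm⁴
  bottom flange (beyond web): d = -72 mm → contributes +4 080 981 mm⁴
Total I = 10 209 963 mm⁴.
For the y-axis: x̄ = 20.05696 mm.
Repeating about the centroidal y-axis gives I_y = 766914.5 mm⁴.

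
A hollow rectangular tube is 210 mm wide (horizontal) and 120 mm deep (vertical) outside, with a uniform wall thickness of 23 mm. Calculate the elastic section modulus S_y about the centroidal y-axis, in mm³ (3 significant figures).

Break the section into simple shapes (no overlaps), measuring from the bottom-left corner of the bounding box.
Outer rectangle: 210 × 120, A = 25 200 mm², x = 105 mm, Ī = 92 610 000 mm⁴.
Inner void (subtracted): 164 × 74, A = 12 136 mm², x = 105 mm, Ī = 27 200 821 mm⁴.
By symmetry the centroid is at mid-width, x̄ = 105 mm.
All pieces are centred on the centroidal y-axis, so I = ΣĪ (holes subtracted) = 65 409 179 mm⁴.
Extreme fibre distance c = 105 mm; S = I/c = 622 945 mm³.

S_y ≈ 6.23 × 10⁵ mm³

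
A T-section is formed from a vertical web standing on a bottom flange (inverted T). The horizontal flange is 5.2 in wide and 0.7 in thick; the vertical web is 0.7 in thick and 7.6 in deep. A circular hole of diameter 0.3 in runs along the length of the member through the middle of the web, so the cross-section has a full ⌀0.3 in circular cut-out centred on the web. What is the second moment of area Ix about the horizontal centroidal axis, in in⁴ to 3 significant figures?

Split into non-overlapping primitives; take the origin at the lower-left of the bounding box.
Flange: 5.2 × 0.7, A = 3.64 in², y = 0.35 in, Ī = 0.14863 in⁴.
Web: 0.7 × 7.6, A = 5.32 in², y = 4.5 in, Ī = 25.607 in⁴.
Hole (subtracted): ⌀0.3, A = 0.070686 in², y = 4.5 in, Ī = 0.00039761 in⁴.
Centroid: ȳ = ΣA·y / ΣA = 2.8007 in.
Transfer each piece to the horizontal centroidal axis using Ī + A·d² with d = y − 2.8007:
  flange: d = -2.4507 in → contributes +22.009 in⁴
  web: d = 1.6993 in → contributes +40.97 in⁴
  hole: d = 1.6993 in → contributes −0.20452 in⁴
Total I = 62.775 in⁴.

Ix ≈ 62.8 in⁴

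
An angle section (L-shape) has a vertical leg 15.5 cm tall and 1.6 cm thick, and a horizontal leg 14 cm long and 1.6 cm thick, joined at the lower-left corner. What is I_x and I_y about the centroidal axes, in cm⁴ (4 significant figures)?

Break the section into simple shapes (no overlaps), measuring from the bottom-left corner of the bounding box.
Vertical leg: 1.6 × 15.5, A = 24.8 cm², y = 7.75 cm, Ī = 496.517 cm⁴.
Horizontal leg (remainder): 12.4 × 1.6, A = 19.84 cm², y = 0.8 cm, Ī = 4.23253 cm⁴.
Centroid: ȳ = ΣA·y / ΣA = 4.66111 cm.
Transfer each piece to the centroidal x-axis using Ī + A·d² with d = y − 4.66111:
  vertical leg: d = 3.08889 cm → contributes +733.139 cm⁴
  horizontal leg (remainder): d = -3.86111 cm → contributes +300.011 cm⁴
Total I = 1033.15 cm⁴.
For the y-axis: x̄ = 3.91111 cm.
Repeating about the centroidal y-axis gives I_y = 799.596 cm⁴.

I_x ≈ 1033 cm⁴, I_y ≈ 799.6 cm⁴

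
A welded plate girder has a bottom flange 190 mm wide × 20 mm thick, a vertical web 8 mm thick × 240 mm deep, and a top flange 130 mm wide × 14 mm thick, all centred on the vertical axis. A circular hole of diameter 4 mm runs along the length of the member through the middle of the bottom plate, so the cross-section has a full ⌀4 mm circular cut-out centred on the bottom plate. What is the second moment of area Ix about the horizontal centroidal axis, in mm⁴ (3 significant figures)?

Ix ≈ 9.37 × 10⁷ mm⁴

Treat the section as a set of non-overlapping primitives; coordinates are from the bounding-box lower-left.
Bottom plate: 190 × 20, A = 3 800 mm², y = 10 mm, Ī = 126 667 mm⁴.
Web plate: 8 × 240, A = 1 920 mm², y = 140 mm, Ī = 9 216 000 mm⁴.
Top plate: 130 × 14, A = 1 820 mm², y = 267 mm, Ī = 29 727 mm⁴.
Hole (subtracted): ⌀4, A = 12.566 mm², y = 10 mm, Ī = 12.566 mm⁴.
Centroid: ȳ = ΣA·y / ΣA = 105.3 mm.
Transfer each piece to the horizontal centroidal axis using Ī + A·d² with d = y − 105.3:
  bottom plate: d = -95.297 mm → contributes +34 636 259 mm⁴
  web plate: d = 34.703 mm → contributes +11 528 285 mm⁴
  top plate: d = 161.7 mm → contributes +47 618 976 mm⁴
  hole: d = -95.297 mm → contributes −114 134 mm⁴
Total I = 93 669 386 mm⁴.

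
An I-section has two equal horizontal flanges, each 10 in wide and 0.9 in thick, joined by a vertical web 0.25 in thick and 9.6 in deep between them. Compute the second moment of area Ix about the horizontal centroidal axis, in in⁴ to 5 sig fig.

Ix ≈ 515.77 in⁴

Decompose the section into non-overlapping parts with the origin at the bottom-left of its bounding rectangle.
Bottom flange: 10 × 0.9, A = 9 in², y = 0.45 in, Ī = 0.6075 in⁴.
Web: 0.25 × 9.6, A = 2.4 in², y = 5.7 in, Ī = 18.432 in⁴.
Top flange: 10 × 0.9, A = 9 in², y = 10.95 in, Ī = 0.6075 in⁴.
By symmetry the centroid is at mid-height, ȳ = 5.7 in.
Transfer each piece to the horizontal centroidal axis using Ī + A·d² with d = y − 5.7:
  bottom flange: d = -5.25 in → contributes +248.67 in⁴
  web: d = 0 in → contributes +18.432 in⁴
  top flange: d = 5.25 in → contributes +248.67 in⁴
Total I = 515.772 in⁴.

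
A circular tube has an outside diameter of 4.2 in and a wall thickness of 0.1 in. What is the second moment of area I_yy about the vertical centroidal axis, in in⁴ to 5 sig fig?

I_yy ≈ 2.7081 in⁴

Break the section into simple shapes (no overlaps), measuring from the bottom-left corner of the bounding box.
Outer circle: ⌀4.2, A = 13.85442 in², x = 2.1 in, Ī = 15.2745 in⁴.
Bore (subtracted): ⌀4, A = 12.56637 in², x = 2.1 in, Ī = 12.56637 in⁴.
By symmetry the centroid is at mid-width, x̄ = 2.1 in.
All pieces are centred on the vertical centroidal axis, so I = ΣĪ (holes subtracted) = 2.708131 in⁴.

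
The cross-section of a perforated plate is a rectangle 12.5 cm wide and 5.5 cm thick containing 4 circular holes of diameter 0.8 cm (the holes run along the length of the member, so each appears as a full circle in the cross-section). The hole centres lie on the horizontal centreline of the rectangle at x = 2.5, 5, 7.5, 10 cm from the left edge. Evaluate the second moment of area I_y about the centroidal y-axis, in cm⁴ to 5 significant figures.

Split into non-overlapping primitives; take the origin at the lower-left of the bounding box.
Plate: 12.5 × 5.5, A = 68.75 cm², x = 6.25 cm, Ī = 895.1823 cm⁴.
Hole 1 (subtracted): ⌀0.8, A = 0.5026548 cm², x = 2.5 cm, Ī = 0.02010619 cm⁴.
Hole 2 (subtracted): ⌀0.8, A = 0.5026548 cm², x = 5 cm, Ī = 0.02010619 cm⁴.
Hole 3 (subtracted): ⌀0.8, A = 0.5026548 cm², x = 7.5 cm, Ī = 0.02010619 cm⁴.
Hole 4 (subtracted): ⌀0.8, A = 0.5026548 cm², x = 10 cm, Ī = 0.02010619 cm⁴.
By symmetry the centroid is at mid-width, x̄ = 6.25 cm.
Transfer each piece to the centroidal y-axis using Ī + A·d² with d = x − 6.25:
  plate: d = 0 cm → contributes +895.1823 cm⁴
  hole 1: d = -3.75 cm → contributes −7.08869 cm⁴
  hole 2: d = -1.25 cm → contributes −0.8055044 cm⁴
  hole 3: d = 1.25 cm → contributes −0.8055044 cm⁴
  hole 4: d = 3.75 cm → contributes −7.08869 cm⁴
Total I = 879.3939 cm⁴.

I_y ≈ 879.39 cm⁴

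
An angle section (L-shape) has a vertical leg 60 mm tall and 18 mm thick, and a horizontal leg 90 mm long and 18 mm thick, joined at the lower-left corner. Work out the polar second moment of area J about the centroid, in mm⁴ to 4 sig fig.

J ≈ 2.401 × 10⁶ mm⁴

Break the section into simple shapes (no overlaps), measuring from the bottom-left corner of the bounding box.
Vertical leg: 18 × 60, A = 1 080 mm², y = 30 mm, Ī = 324 000 mm⁴.
Horizontal leg (remainder): 72 × 18, A = 1 296 mm², y = 9 mm, Ī = 34 992 mm⁴.
Centroid: ȳ = ΣA·y / ΣA = 18.5455 mm.
Transfer each piece to the centroidal x-axis using Ī + A·d² with d = y − 18.5455:
  vertical leg: d = 11.4545 mm → contributes +465 703 mm⁴
  horizontal leg (remainder): d = -9.54545 mm → contributes +153 078 mm⁴
Total I = 618 781 mm⁴.
For the y-axis: x̄ = 33.5455 mm.
Repeating about the centroidal y-axis gives I_y = 1 781 941 mm⁴.
Polar second moment: J = I_x + I_y = 2 400 722 mm⁴.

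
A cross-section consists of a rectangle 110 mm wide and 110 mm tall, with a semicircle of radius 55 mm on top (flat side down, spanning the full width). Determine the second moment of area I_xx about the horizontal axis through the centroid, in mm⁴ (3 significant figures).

Decompose the section into non-overlapping parts with the origin at the bottom-left of its bounding rectangle.
Rectangular body: 110 × 110, A = 12 100 mm², y = 55 mm, Ī = 12 200 833 mm⁴.
Semicircular cap: semicircle r = 55, A = 4751.7 mm², y = 133.34 mm, Ī = 1 004 345 mm⁴.
Centroid: ȳ = ΣA·y / ΣA = 77.09 mm.
Transfer each piece to the horizontal axis through the centroid using Ī + A·d² with d = y − 77.09:
  rectangular body: d = -22.09 mm → contributes +18 105 398 mm⁴
  semicircular cap: d = 56.252 mm → contributes +16 040 196 mm⁴
Total I = 34 145 595 mm⁴.

I_xx ≈ 3.41 × 10⁷ mm⁴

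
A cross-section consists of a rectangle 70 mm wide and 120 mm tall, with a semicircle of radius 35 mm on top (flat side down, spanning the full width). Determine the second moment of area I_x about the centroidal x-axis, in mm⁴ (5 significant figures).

Decompose the section into non-overlapping parts with the origin at the bottom-left of its bounding rectangle.
Rectangular body: 70 × 120, A = 8 400 mm², y = 60 mm, Ī = 10 080 000 mm⁴.
Semicircular cap: semicircle r = 35, A = 1924.226 mm², y = 134.8545 mm, Ī = 164 704 mm⁴.
Centroid: ȳ = ΣA·y / ΣA = 73.95135 mm.
Transfer each piece to the centroidal x-axis using Ī + A·d² with d = y − 73.95135:
  rectangular body: d = -13.95135 mm → contributes +11 714 977 mm⁴
  semicircular cap: d = 60.90311 mm → contributes +7 302 021 mm⁴
Total I = 19 016 997 mm⁴.

I_x ≈ 1.9017 × 10⁷ mm⁴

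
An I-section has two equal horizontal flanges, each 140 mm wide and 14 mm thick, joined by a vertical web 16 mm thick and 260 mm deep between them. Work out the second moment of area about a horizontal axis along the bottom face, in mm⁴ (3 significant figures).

I_base ≈ 2.65 × 10⁸ mm⁴

Break the section into simple shapes (no overlaps), measuring from the bottom-left corner of the bounding box.
Bottom flange: 140 × 14, A = 1 960 mm², y = 7 mm, Ī = 32 013 mm⁴.
Web: 16 × 260, A = 4 160 mm², y = 144 mm, Ī = 23 434 667 mm⁴.
Top flange: 140 × 14, A = 1 960 mm², y = 281 mm, Ī = 32 013 mm⁴.
Transfer each piece to the bottom edge using Ī + A·d² with d = y − 0:
  bottom flange: d = 7 mm → contributes +128 053 mm⁴
  web: d = 144 mm → contributes +109 696 427 mm⁴
  top flange: d = 281 mm → contributes +154 795 573 mm⁴
Total I = 264 620 053 mm⁴.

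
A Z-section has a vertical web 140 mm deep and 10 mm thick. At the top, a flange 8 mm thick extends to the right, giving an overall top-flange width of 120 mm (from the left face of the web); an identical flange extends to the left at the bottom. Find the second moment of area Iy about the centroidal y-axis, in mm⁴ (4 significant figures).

Iy ≈ 8.122 × 10⁶ mm⁴

Decompose the section into non-overlapping parts with the origin at the bottom-left of its bounding rectangle.
Web: 10 × 140, A = 1 400 mm², x = 115 mm, Ī = 11666.7 mm⁴.
Top flange (beyond web): 110 × 8, A = 880 mm², x = 175 mm, Ī = 887 333 mm⁴.
Bottom flange (beyond web): 110 × 8, A = 880 mm², x = 55 mm, Ī = 887 333 mm⁴.
Centroid: x̄ = ΣA·x / ΣA = 115 mm.
Transfer each piece to the centroidal y-axis using Ī + A·d² with d = x − 115:
  web: d = 0 mm → contributes +11666.7 mm⁴
  top flange (beyond web): d = 60 mm → contributes +4 055 333 mm⁴
  bottom flange (beyond web): d = -60 mm → contributes +4 055 333 mm⁴
Total I = 8 122 333 mm⁴.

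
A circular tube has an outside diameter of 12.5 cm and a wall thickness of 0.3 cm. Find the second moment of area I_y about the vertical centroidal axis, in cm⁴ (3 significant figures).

I_y ≈ 214 cm⁴

Split into non-overlapping primitives; take the origin at the lower-left of the bounding box.
Outer circle: ⌀12.5, A = 122.72 cm², x = 6.25 cm, Ī = 1198.4 cm⁴.
Bore (subtracted): ⌀11.9, A = 111.22 cm², x = 6.25 cm, Ī = 984.37 cm⁴.
By symmetry the centroid is at mid-width, x̄ = 6.25 cm.
All pieces are centred on the vertical centroidal axis, so I = ΣĪ (holes subtracted) = 214.05 cm⁴.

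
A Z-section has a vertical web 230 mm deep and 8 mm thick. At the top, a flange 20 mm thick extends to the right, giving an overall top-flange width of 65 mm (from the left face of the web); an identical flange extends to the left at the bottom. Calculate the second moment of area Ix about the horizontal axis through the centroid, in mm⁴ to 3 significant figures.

Ix ≈ 3.33 × 10⁷ mm⁴

Break the section into simple shapes (no overlaps), measuring from the bottom-left corner of the bounding box.
Web: 8 × 230, A = 1 840 mm², y = 115 mm, Ī = 8 111 333 mm⁴.
Top flange (beyond web): 57 × 20, A = 1 140 mm², y = 220 mm, Ī = 38 000 mm⁴.
Bottom flange (beyond web): 57 × 20, A = 1 140 mm², y = 10 mm, Ī = 38 000 mm⁴.
Centroid: ȳ = ΣA·y / ΣA = 115 mm.
Transfer each piece to the horizontal axis through the centroid using Ī + A·d² with d = y − 115:
  web: d = 0 mm → contributes +8 111 333 mm⁴
  top flange (beyond web): d = 105 mm → contributes +12 606 500 mm⁴
  bottom flange (beyond web): d = -105 mm → contributes +12 606 500 mm⁴
Total I = 33 324 333 mm⁴.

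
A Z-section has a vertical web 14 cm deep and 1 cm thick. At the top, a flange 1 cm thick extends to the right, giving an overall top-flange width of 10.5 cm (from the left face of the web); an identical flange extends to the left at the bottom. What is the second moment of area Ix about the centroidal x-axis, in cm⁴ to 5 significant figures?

Break the section into simple shapes (no overlaps), measuring from the bottom-left corner of the bounding box.
Web: 1 × 14, A = 14 cm², y = 7 cm, Ī = 228.6667 cm⁴.
Top flange (beyond web): 9.5 × 1, A = 9.5 cm², y = 13.5 cm, Ī = 0.7916667 cm⁴.
Bottom flange (beyond web): 9.5 × 1, A = 9.5 cm², y = 0.5 cm, Ī = 0.7916667 cm⁴.
Centroid: ȳ = ΣA·y / ΣA = 7 cm.
Transfer each piece to the centroidal x-axis using Ī + A·d² with d = y − 7:
  web: d = 0 cm → contributes +228.6667 cm⁴
  top flange (beyond web): d = 6.5 cm → contributes +402.1667 cm⁴
  bottom flange (beyond web): d = -6.5 cm → contributes +402.1667 cm⁴
Total I = 1 033 cm⁴.

Ix ≈ 1033.0 cm⁴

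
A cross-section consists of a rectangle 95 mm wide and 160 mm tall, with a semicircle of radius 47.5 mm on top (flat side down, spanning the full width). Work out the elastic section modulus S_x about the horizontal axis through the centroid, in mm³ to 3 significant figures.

Split into non-overlapping primitives; take the origin at the lower-left of the bounding box.
Rectangular body: 95 × 160, A = 15 200 mm², y = 80 mm, Ī = 32 426 667 mm⁴.
Semicircular cap: semicircle r = 47.5, A = 3544.1 mm², y = 180.16 mm, Ī = 558 736 mm⁴.
Centroid: ȳ = ΣA·y / ΣA = 98.938 mm.
Transfer each piece to the horizontal axis through the centroid using Ī + A·d² with d = y − 98.938:
  rectangular body: d = -18.938 mm → contributes +37 878 136 mm⁴
  semicircular cap: d = 81.222 mm → contributes +23 939 034 mm⁴
Total I = 61 817 170 mm⁴.
Extreme fibre distance c = 108.56 mm; S = I/c = 569 418 mm³.

S_x ≈ 5.69 × 10⁵ mm³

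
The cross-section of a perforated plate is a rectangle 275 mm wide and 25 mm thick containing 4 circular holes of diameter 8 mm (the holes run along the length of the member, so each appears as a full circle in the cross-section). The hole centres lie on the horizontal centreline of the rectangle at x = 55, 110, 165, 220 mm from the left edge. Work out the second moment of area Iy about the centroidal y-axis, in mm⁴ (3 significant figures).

Iy ≈ 4.26 × 10⁷ mm⁴

Split into non-overlapping primitives; take the origin at the lower-left of the bounding box.
Plate: 275 × 25, A = 6 875 mm², x = 137.5 mm, Ī = 43 326 823 mm⁴.
Hole 1 (subtracted): ⌀8, A = 50.265 mm², x = 55 mm, Ī = 201.06 mm⁴.
Hole 2 (subtracted): ⌀8, A = 50.265 mm², x = 110 mm, Ī = 201.06 mm⁴.
Hole 3 (subtracted): ⌀8, A = 50.265 mm², x = 165 mm, Ī = 201.06 mm⁴.
Hole 4 (subtracted): ⌀8, A = 50.265 mm², x = 220 mm, Ī = 201.06 mm⁴.
By symmetry the centroid is at mid-width, x̄ = 137.5 mm.
Transfer each piece to the centroidal y-axis using Ī + A·d² with d = x − 137.5:
  plate: d = 0 mm → contributes +43 326 823 mm⁴
  hole 1: d = -82.5 mm → contributes −342 321 mm⁴
  hole 2: d = -27.5 mm → contributes −38 214 mm⁴
  hole 3: d = 27.5 mm → contributes −38 214 mm⁴
  hole 4: d = 82.5 mm → contributes −342 321 mm⁴
Total I = 42 565 753 mm⁴.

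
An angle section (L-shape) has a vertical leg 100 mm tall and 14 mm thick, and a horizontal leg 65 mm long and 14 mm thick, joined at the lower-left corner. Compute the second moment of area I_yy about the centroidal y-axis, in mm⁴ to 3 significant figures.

Break the section into simple shapes (no overlaps), measuring from the bottom-left corner of the bounding box.
Vertical leg: 14 × 100, A = 1 400 mm², x = 7 mm, Ī = 22 867 mm⁴.
Horizontal leg (remainder): 51 × 14, A = 714 mm², x = 39.5 mm, Ī = 154 760 mm⁴.
Centroid: x̄ = ΣA·x / ΣA = 17.977 mm.
Transfer each piece to the centroidal y-axis using Ī + A·d² with d = x − 17.977:
  vertical leg: d = -10.977 mm → contributes +191 554 mm⁴
  horizontal leg (remainder): d = 21.523 mm → contributes +485 518 mm⁴
Total I = 677 072 mm⁴.

I_yy ≈ 6.77 × 10⁵ mm⁴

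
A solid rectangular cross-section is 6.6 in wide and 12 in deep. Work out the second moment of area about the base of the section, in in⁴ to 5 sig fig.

I_base ≈ 3801.6 in⁴

The section: 6.6 × 12, A = 79.2 in², y = 6 in, Ī = 950.4 in⁴.
Transfer it to the base of the section using Ī + A·d² with d = y − 0:
  the section: d = 6 in → contributes +3801.6 in⁴
Total I = 3801.6 in⁴.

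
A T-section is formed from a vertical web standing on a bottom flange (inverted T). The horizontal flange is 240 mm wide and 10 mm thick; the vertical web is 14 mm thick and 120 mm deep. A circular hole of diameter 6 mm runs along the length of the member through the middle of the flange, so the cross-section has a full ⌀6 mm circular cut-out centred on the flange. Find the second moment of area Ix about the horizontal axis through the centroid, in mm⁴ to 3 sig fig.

Ix ≈ 6.19 × 10⁶ mm⁴

Break the section into simple shapes (no overlaps), measuring from the bottom-left corner of the bounding box.
Flange: 240 × 10, A = 2 400 mm², y = 5 mm, Ī = 20 000 mm⁴.
Web: 14 × 120, A = 1 680 mm², y = 70 mm, Ī = 2 016 000 mm⁴.
Hole (subtracted): ⌀6, A = 28.274 mm², y = 5 mm, Ī = 63.617 mm⁴.
Centroid: ȳ = ΣA·y / ΣA = 31.951 mm.
Transfer each piece to the horizontal axis through the centroid using Ī + A·d² with d = y − 31.951:
  flange: d = -26.951 mm → contributes +1 763 317 mm⁴
  web: d = 38.049 mm → contributes +4 448 119 mm⁴
  hole: d = -26.951 mm → contributes −20 602 mm⁴
Total I = 6 190 835 mm⁴.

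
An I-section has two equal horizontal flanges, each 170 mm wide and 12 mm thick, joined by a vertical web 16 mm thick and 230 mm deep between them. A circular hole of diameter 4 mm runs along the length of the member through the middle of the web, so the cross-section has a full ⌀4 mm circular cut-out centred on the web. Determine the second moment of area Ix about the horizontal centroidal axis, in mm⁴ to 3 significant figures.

Ix ≈ 7.60 × 10⁷ mm⁴

Split into non-overlapping primitives; take the origin at the lower-left of the bounding box.
Bottom flange: 170 × 12, A = 2 040 mm², y = 6 mm, Ī = 24 480 mm⁴.
Web: 16 × 230, A = 3 680 mm², y = 127 mm, Ī = 16 222 667 mm⁴.
Top flange: 170 × 12, A = 2 040 mm², y = 248 mm, Ī = 24 480 mm⁴.
Hole (subtracted): ⌀4, A = 12.566 mm², y = 127 mm, Ī = 12.566 mm⁴.
By symmetry the centroid is at mid-height, ȳ = 127 mm.
Transfer each piece to the horizontal centroidal axis using Ī + A·d² with d = y − 127:
  bottom flange: d = -121 mm → contributes +29 892 120 mm⁴
  web: d = 0 mm → contributes +16 222 667 mm⁴
  top flange: d = 121 mm → contributes +29 892 120 mm⁴
  hole: d = 0 mm → contributes −12.566 mm⁴
Total I = 76 006 894 mm⁴.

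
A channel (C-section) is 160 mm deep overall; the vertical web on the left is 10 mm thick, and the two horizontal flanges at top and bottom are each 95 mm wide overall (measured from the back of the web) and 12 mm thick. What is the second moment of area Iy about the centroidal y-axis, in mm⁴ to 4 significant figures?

Iy ≈ 3.265 × 10⁶ mm⁴

Break the section into simple shapes (no overlaps), measuring from the bottom-left corner of the bounding box.
Web: 10 × 160, A = 1 600 mm², x = 5 mm, Ī = 13333.3 mm⁴.
Top flange (beyond web): 85 × 12, A = 1 020 mm², x = 52.5 mm, Ī = 614 125 mm⁴.
Bottom flange (beyond web): 85 × 12, A = 1 020 mm², x = 52.5 mm, Ī = 614 125 mm⁴.
Centroid: x̄ = ΣA·x / ΣA = 31.6209 mm.
Transfer each piece to the centroidal y-axis using Ī + A·d² with d = x − 31.6209:
  web: d = -26.6209 mm → contributes +1 147 207 mm⁴
  top flange (beyond web): d = 20.8791 mm → contributes +1 058 781 mm⁴
  bottom flange (beyond web): d = 20.8791 mm → contributes +1 058 781 mm⁴
Total I = 3 264 770 mm⁴.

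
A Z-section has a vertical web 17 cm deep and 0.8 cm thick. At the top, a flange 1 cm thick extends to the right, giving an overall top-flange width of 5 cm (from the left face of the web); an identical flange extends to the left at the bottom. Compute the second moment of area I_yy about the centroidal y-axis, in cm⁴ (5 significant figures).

I_yy ≈ 65.573 cm⁴

Break the section into simple shapes (no overlaps), measuring from the bottom-left corner of the bounding box.
Web: 0.8 × 17, A = 13.6 cm², x = 4.6 cm, Ī = 0.7253333 cm⁴.
Top flange (beyond web): 4.2 × 1, A = 4.2 cm², x = 7.1 cm, Ī = 6.174 cm⁴.
Bottom flange (beyond web): 4.2 × 1, A = 4.2 cm², x = 2.1 cm, Ī = 6.174 cm⁴.
Centroid: x̄ = ΣA·x / ΣA = 4.6 cm.
Transfer each piece to the centroidal y-axis using Ī + A·d² with d = x − 4.6:
  web: d = 0 cm → contributes +0.7253333 cm⁴
  top flange (beyond web): d = 2.5 cm → contributes +32.424 cm⁴
  bottom flange (beyond web): d = -2.5 cm → contributes +32.424 cm⁴
Total I = 65.57333 cm⁴.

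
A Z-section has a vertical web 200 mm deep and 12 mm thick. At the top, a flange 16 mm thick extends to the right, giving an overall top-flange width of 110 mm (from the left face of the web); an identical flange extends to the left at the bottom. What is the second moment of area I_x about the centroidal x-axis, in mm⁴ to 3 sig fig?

I_x ≈ 3.46 × 10⁷ mm⁴

Split into non-overlapping primitives; take the origin at the lower-left of the bounding box.
Web: 12 × 200, A = 2 400 mm², y = 100 mm, Ī = 8 000 000 mm⁴.
Top flange (beyond web): 98 × 16, A = 1 568 mm², y = 192 mm, Ī = 33 451 mm⁴.
Bottom flange (beyond web): 98 × 16, A = 1 568 mm², y = 8 mm, Ī = 33 451 mm⁴.
Centroid: ȳ = ΣA·y / ΣA = 100 mm.
Transfer each piece to the centroidal x-axis using Ī + A·d² with d = y − 100:
  web: d = 0 mm → contributes +8 000 000 mm⁴
  top flange (beyond web): d = 92 mm → contributes +13 305 003 mm⁴
  bottom flange (beyond web): d = -92 mm → contributes +13 305 003 mm⁴
Total I = 34 610 005 mm⁴.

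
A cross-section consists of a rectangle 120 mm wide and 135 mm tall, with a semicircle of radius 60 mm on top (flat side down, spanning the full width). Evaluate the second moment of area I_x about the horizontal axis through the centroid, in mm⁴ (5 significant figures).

Split into non-overlapping primitives; take the origin at the lower-left of the bounding box.
Rectangular body: 120 × 135, A = 16 200 mm², y = 67.5 mm, Ī = 24 603 750 mm⁴.
Semicircular cap: semicircle r = 60, A = 5654.867 mm², y = 160.4648 mm, Ī = 1 422 450 mm⁴.
Centroid: ȳ = ΣA·y / ΣA = 91.5543 mm.
Transfer each piece to the horizontal axis through the centroid using Ī + A·d² with d = y − 91.5543:
  rectangular body: d = -24.0543 mm → contributes +33 977 221 mm⁴
  semicircular cap: d = 68.91049 mm → contributes +28 275 466 mm⁴
Total I = 62 252 687 mm⁴.

I_x ≈ 6.2253 × 10⁷ mm⁴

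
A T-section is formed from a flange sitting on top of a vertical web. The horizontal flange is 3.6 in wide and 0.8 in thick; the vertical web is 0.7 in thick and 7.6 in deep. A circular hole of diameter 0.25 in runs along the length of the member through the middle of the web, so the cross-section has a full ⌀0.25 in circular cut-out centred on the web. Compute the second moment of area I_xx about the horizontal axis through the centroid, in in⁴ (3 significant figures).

I_xx ≈ 58.6 in⁴

Treat the section as a set of non-overlapping primitives; coordinates are from the bounding-box lower-left.
Flange: 3.6 × 0.8, A = 2.88 in², y = 8 in, Ī = 0.1536 in⁴.
Web: 0.7 × 7.6, A = 5.32 in², y = 3.8 in, Ī = 25.607 in⁴.
Hole (subtracted): ⌀0.25, A = 0.049087 in², y = 3.8 in, Ī = 0.00019175 in⁴.
Centroid: ȳ = ΣA·y / ΣA = 5.284 in.
Transfer each piece to the horizontal axis through the centroid using Ī + A·d² with d = y − 5.284:
  flange: d = 2.716 in → contributes +21.398 in⁴
  web: d = -1.484 in → contributes +37.323 in⁴
  hole: d = -1.484 in → contributes −0.1083 in⁴
Total I = 58.613 in⁴.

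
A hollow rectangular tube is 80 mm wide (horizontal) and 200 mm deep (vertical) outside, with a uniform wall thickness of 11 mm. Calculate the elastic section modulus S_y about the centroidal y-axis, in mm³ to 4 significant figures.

Decompose the section into non-overlapping parts with the origin at the bottom-left of its bounding rectangle.
Outer rectangle: 80 × 200, A = 16 000 mm², x = 40 mm, Ī = 8 533 333 mm⁴.
Inner void (subtracted): 58 × 178, A = 10 324 mm², x = 40 mm, Ī = 2 894 161 mm⁴.
By symmetry the centroid is at mid-width, x̄ = 40 mm.
All pieces are centred on the centroidal y-axis, so I = ΣĪ (holes subtracted) = 5 639 172 mm⁴.
Extreme fibre distance c = 40 mm; S = I/c = 140 979 mm³.

S_y ≈ 1.410 × 10⁵ mm³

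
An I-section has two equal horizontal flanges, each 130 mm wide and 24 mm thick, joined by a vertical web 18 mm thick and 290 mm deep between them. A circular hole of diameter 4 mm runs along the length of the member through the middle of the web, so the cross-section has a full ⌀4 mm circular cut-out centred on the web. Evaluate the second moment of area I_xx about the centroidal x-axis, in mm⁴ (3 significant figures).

Decompose the section into non-overlapping parts with the origin at the bottom-left of its bounding rectangle.
Bottom flange: 130 × 24, A = 3 120 mm², y = 12 mm, Ī = 149 760 mm⁴.
Web: 18 × 290, A = 5 220 mm², y = 169 mm, Ī = 36 583 500 mm⁴.
Top flange: 130 × 24, A = 3 120 mm², y = 326 mm, Ī = 149 760 mm⁴.
Hole (subtracted): ⌀4, A = 12.566 mm², y = 169 mm, Ī = 12.566 mm⁴.
By symmetry the centroid is at mid-height, ȳ = 169 mm.
Transfer each piece to the centroidal x-axis using Ī + A·d² with d = y − 169:
  bottom flange: d = -157 mm → contributes +77 054 640 mm⁴
  web: d = 0 mm → contributes +36 583 500 mm⁴
  top flange: d = 157 mm → contributes +77 054 640 mm⁴
  hole: d = 0 mm → contributes −12.566 mm⁴
Total I = 190 692 767 mm⁴.

I_xx ≈ 1.91 × 10⁸ mm⁴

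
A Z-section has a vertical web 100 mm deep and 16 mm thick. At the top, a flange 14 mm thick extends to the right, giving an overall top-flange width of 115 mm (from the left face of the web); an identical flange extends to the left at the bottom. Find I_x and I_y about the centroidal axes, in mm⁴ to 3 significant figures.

I_x ≈ 6.50 × 10⁶ mm⁴, I_y ≈ 1.15 × 10⁷ mm⁴

Break the section into simple shapes (no overlaps), measuring from the bottom-left corner of the bounding box.
Web: 16 × 100, A = 1 600 mm², y = 50 mm, Ī = 1 333 333 mm⁴.
Top flange (beyond web): 99 × 14, A = 1 386 mm², y = 93 mm, Ī = 22 638 mm⁴.
Bottom flange (beyond web): 99 × 14, A = 1 386 mm², y = 7 mm, Ī = 22 638 mm⁴.
Centroid: ȳ = ΣA·y / ΣA = 50 mm.
Transfer each piece to the centroidal x-axis using Ī + A·d² with d = y − 50:
  web: d = 0 mm → contributes +1 333 333 mm⁴
  top flange (beyond web): d = 43 mm → contributes +2 585 352 mm⁴
  bottom flange (beyond web): d = -43 mm → contributes +2 585 352 mm⁴
Total I = 6 504 037 mm⁴.
For the y-axis: x̄ = 107 mm.
Repeating about the centroidal y-axis gives I_y = 11 463 089 mm⁴.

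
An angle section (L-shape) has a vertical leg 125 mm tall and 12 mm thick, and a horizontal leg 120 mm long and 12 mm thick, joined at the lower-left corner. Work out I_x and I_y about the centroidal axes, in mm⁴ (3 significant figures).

I_x ≈ 4.19 × 10⁶ mm⁴, I_y ≈ 3.78 × 10⁶ mm⁴

Break the section into simple shapes (no overlaps), measuring from the bottom-left corner of the bounding box.
Vertical leg: 12 × 125, A = 1 500 mm², y = 62.5 mm, Ī = 1 953 125 mm⁴.
Horizontal leg (remainder): 108 × 12, A = 1 296 mm², y = 6 mm, Ī = 15 552 mm⁴.
Centroid: ȳ = ΣA·y / ΣA = 36.311 mm.
Transfer each piece to the centroidal x-axis using Ī + A·d² with d = y − 36.311:
  vertical leg: d = 26.189 mm → contributes +2 981 908 mm⁴
  horizontal leg (remainder): d = -30.311 mm → contributes +1 206 273 mm⁴
Total I = 4 188 181 mm⁴.
For the y-axis: x̄ = 33.811 mm.
Repeating about the centroidal y-axis gives I_y = 3 780 716 mm⁴.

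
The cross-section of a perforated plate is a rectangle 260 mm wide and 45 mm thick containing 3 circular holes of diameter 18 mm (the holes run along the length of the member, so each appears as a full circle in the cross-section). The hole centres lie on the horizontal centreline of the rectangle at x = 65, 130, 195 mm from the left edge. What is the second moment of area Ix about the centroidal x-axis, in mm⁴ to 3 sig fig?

Treat the section as a set of non-overlapping primitives; coordinates are from the bounding-box lower-left.
Plate: 260 × 45, A = 11 700 mm², y = 22.5 mm, Ī = 1 974 375 mm⁴.
Hole 1 (subtracted): ⌀18, A = 254.47 mm², y = 22.5 mm, Ī = 5 153 mm⁴.
Hole 2 (subtracted): ⌀18, A = 254.47 mm², y = 22.5 mm, Ī = 5 153 mm⁴.
Hole 3 (subtracted): ⌀18, A = 254.47 mm², y = 22.5 mm, Ī = 5 153 mm⁴.
By symmetry the centroid is at mid-height, ȳ = 22.5 mm.
All pieces are centred on the centroidal x-axis, so I = ΣĪ (holes subtracted) = 1 958 916 mm⁴.

Ix ≈ 1.96 × 10⁶ mm⁴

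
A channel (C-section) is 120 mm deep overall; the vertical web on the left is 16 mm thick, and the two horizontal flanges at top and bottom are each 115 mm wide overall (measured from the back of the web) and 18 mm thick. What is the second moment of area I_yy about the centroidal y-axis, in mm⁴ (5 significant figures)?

Break the section into simple shapes (no overlaps), measuring from the bottom-left corner of the bounding box.
Web: 16 × 120, A = 1 920 mm², x = 8 mm, Ī = 40 960 mm⁴.
Top flange (beyond web): 99 × 18, A = 1 782 mm², x = 65.5 mm, Ī = 1 455 449 mm⁴.
Bottom flange (beyond web): 99 × 18, A = 1 782 mm², x = 65.5 mm, Ī = 1 455 449 mm⁴.
Centroid: x̄ = ΣA·x / ΣA = 45.36871 mm.
Transfer each piece to the centroidal y-axis using Ī + A·d² with d = x − 45.36871:
  web: d = -37.36871 mm → contributes +2 722 087 mm⁴
  top flange (beyond web): d = 20.13129 mm → contributes +2 177 638 mm⁴
  bottom flange (beyond web): d = 20.13129 mm → contributes +2 177 638 mm⁴
Total I = 7 077 362 mm⁴.

I_yy ≈ 7.0774 × 10⁶ mm⁴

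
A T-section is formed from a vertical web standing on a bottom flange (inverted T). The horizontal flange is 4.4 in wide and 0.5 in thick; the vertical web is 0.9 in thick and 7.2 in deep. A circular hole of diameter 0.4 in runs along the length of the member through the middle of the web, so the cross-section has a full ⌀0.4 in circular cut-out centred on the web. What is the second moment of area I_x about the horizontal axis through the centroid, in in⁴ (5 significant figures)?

I_x ≈ 52.261 in⁴

Treat the section as a set of non-overlapping primitives; coordinates are from the bounding-box lower-left.
Flange: 4.4 × 0.5, A = 2.2 in², y = 0.25 in, Ī = 0.04583333 in⁴.
Web: 0.9 × 7.2, A = 6.48 in², y = 4.1 in, Ī = 27.9936 in⁴.
Hole (subtracted): ⌀0.4, A = 0.1256637 in², y = 4.1 in, Ī = 0.001256637 in⁴.
Centroid: ȳ = ΣA·y / ΣA = 3.109859 in.
Transfer each piece to the horizontal axis through the centroid using Ī + A·d² with d = y − 3.109859:
  flange: d = -2.859859 in → contributes +18.03918 in⁴
  web: d = 0.9901411 in → contributes +34.34646 in⁴
  hole: d = 0.9901411 in → contributes −0.1244547 in⁴
Total I = 52.26118 in⁴.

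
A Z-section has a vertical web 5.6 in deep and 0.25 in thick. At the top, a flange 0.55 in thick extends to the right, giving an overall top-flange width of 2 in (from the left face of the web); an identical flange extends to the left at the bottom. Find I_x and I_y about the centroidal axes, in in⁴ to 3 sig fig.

Split into non-overlapping primitives; take the origin at the lower-left of the bounding box.
Web: 0.25 × 5.6, A = 1.4 in², y = 2.8 in, Ī = 3.6587 in⁴.
Top flange (beyond web): 1.75 × 0.55, A = 0.9625 in², y = 5.325 in, Ī = 0.024263 in⁴.
Bottom flange (beyond web): 1.75 × 0.55, A = 0.9625 in², y = 0.275 in, Ī = 0.024263 in⁴.
Centroid: ȳ = ΣA·y / ΣA = 2.8 in.
Transfer each piece to the centroidal x-axis using Ī + A·d² with d = y − 2.8:
  web: d = 0 in → contributes +3.6587 in⁴
  top flange (beyond web): d = 2.525 in → contributes +6.1608 in⁴
  bottom flange (beyond web): d = -2.525 in → contributes +6.1608 in⁴
Total I = 15.98 in⁴.
For the y-axis: x̄ = 1.875 in.
Repeating about the centroidal y-axis gives I_y = 2.4236 in⁴.

I_x ≈ 16.0 in⁴, I_y ≈ 2.42 in⁴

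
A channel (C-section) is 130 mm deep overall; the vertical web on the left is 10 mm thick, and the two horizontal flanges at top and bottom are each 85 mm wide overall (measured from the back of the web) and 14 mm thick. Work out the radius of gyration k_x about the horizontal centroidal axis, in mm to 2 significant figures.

Split into non-overlapping primitives; take the origin at the lower-left of the bounding box.
Web: 10 × 130, A = 1 300 mm², y = 65 mm, Ī = 1 830 833 mm⁴.
Top flange (beyond web): 75 × 14, A = 1 050 mm², y = 123 mm, Ī = 17 150 mm⁴.
Bottom flange (beyond web): 75 × 14, A = 1 050 mm², y = 7 mm, Ī = 17 150 mm⁴.
By symmetry the centroid is at mid-height, ȳ = 65 mm.
Transfer each piece to the horizontal centroidal axis using Ī + A·d² with d = y − 65:
  web: d = 0 mm → contributes +1 830 833 mm⁴
  top flange (beyond web): d = 58 mm → contributes +3 549 350 mm⁴
  bottom flange (beyond web): d = -58 mm → contributes +3 549 350 mm⁴
Total I = 8 929 533 mm⁴.
Radius of gyration: k = √(I/A) = √(8 929 533 / 3 400) = 51.25 mm.

k_x ≈ 51 mm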